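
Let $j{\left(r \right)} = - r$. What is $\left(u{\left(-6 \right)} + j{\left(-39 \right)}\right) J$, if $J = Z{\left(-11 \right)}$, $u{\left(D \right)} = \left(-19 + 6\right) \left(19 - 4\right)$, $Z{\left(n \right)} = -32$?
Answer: $4992$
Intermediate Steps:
$u{\left(D \right)} = -195$ ($u{\left(D \right)} = \left(-13\right) 15 = -195$)
$J = -32$
$\left(u{\left(-6 \right)} + j{\left(-39 \right)}\right) J = \left(-195 - -39\right) \left(-32\right) = \left(-195 + 39\right) \left(-32\right) = \left(-156\right) \left(-32\right) = 4992$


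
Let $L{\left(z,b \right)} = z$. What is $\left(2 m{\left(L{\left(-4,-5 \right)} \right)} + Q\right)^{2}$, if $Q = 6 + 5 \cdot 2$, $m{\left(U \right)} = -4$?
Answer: $64$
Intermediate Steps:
$Q = 16$ ($Q = 6 + 10 = 16$)
$\left(2 m{\left(L{\left(-4,-5 \right)} \right)} + Q\right)^{2} = \left(2 \left(-4\right) + 16\right)^{2} = \left(-8 + 16\right)^{2} = 8^{2} = 64$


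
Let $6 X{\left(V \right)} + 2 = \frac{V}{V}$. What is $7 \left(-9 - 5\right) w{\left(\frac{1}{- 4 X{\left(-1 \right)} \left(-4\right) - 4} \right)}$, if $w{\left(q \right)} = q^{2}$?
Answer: $- \frac{441}{200} \approx -2.205$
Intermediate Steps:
$X{\left(V \right)} = - \frac{1}{6}$ ($X{\left(V \right)} = - \frac{1}{3} + \frac{V \frac{1}{V}}{6} = - \frac{1}{3} + \frac{1}{6} \cdot 1 = - \frac{1}{3} + \frac{1}{6} = - \frac{1}{6}$)
$7 \left(-9 - 5\right) w{\left(\frac{1}{- 4 X{\left(-1 \right)} \left(-4\right) - 4} \right)} = 7 \left(-9 - 5\right) \left(\frac{1}{\left(-4\right) \left(- \frac{1}{6}\right) \left(-4\right) - 4}\right)^{2} = 7 \left(-14\right) \left(\frac{1}{\frac{2}{3} \left(-4\right) - 4}\right)^{2} = - 98 \left(\frac{1}{- \frac{8}{3} - 4}\right)^{2} = - 98 \left(\frac{1}{- \frac{20}{3}}\right)^{2} = - 98 \left(- \frac{3}{20}\right)^{2} = \left(-98\right) \frac{9}{400} = - \frac{441}{200}$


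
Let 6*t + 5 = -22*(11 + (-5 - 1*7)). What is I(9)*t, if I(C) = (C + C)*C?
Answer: 459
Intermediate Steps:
I(C) = 2*C**2 (I(C) = (2*C)*C = 2*C**2)
t = 17/6 (t = -5/6 + (-22*(11 + (-5 - 1*7)))/6 = -5/6 + (-22*(11 + (-5 - 7)))/6 = -5/6 + (-22*(11 - 12))/6 = -5/6 + (-22*(-1))/6 = -5/6 + (1/6)*22 = -5/6 + 11/3 = 17/6 ≈ 2.8333)
I(9)*t = (2*9**2)*(17/6) = (2*81)*(17/6) = 162*(17/6) = 459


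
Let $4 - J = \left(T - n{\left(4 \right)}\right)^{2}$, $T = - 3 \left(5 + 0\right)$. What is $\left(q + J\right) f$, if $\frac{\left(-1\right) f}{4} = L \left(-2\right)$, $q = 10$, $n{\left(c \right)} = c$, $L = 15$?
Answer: $-41640$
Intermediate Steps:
$T = -15$ ($T = \left(-3\right) 5 = -15$)
$J = -357$ ($J = 4 - \left(-15 - 4\right)^{2} = 4 - \left(-19\right)^{2} = 4 - 361 = -357$)
$f = 120$ ($f = - 4 \cdot 15 \left(-2\right) = \left(-4\right) \left(-30\right) = 120$)
$\left(q + J\right) f = \left(10 - 357\right) 120 = \left(-347\right) 120 = -41640$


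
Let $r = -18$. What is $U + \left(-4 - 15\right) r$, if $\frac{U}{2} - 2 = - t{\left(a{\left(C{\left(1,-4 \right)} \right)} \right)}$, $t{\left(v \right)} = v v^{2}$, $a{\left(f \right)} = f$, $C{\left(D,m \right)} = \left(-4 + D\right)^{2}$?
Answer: $-1112$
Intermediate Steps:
$t{\left(v \right)} = v^{3}$
$U = -1454$ ($U = 4 + 2 \left(- \left(\left(-4 + 1\right)^{2}\right)^{3}\right) = 4 + 2 \left(- \left(\left(-3\right)^{2}\right)^{3}\right) = 4 + 2 \left(- 9^{3}\right) = 4 + 2 \left(\left(-1\right) 729\right) = 4 + 2 \left(-729\right) = 4 - 1458 = -1454$)
$U + \left(-4 - 15\right) r = -1454 + \left(-4 - 15\right) \left(-18\right) = -1454 - -342 = -1454 + 342 = -1112$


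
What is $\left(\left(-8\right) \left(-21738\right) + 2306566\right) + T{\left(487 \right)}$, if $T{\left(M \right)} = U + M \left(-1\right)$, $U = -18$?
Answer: $2479965$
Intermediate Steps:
$T{\left(M \right)} = -18 - M$ ($T{\left(M \right)} = -18 + M \left(-1\right) = -18 - M$)
$\left(\left(-8\right) \left(-21738\right) + 2306566\right) + T{\left(487 \right)} = \left(\left(-8\right) \left(-21738\right) + 2306566\right) - 505 = \left(173904 + 2306566\right) - 505 = 2480470 - 505 = 2479965$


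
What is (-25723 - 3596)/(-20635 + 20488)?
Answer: 9773/49 ≈ 199.45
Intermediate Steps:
(-25723 - 3596)/(-20635 + 20488) = -29319/(-147) = -29319*(-1/147) = 9773/49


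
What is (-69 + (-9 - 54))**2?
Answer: 17424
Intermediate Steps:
(-69 + (-9 - 54))**2 = (-69 - 63)**2 = (-132)**2 = 17424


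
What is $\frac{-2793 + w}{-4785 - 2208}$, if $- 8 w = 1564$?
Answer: $\frac{5977}{13986} \approx 0.42736$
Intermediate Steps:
$w = - \frac{391}{2}$ ($w = \left(- \frac{1}{8}\right) 1564 = - \frac{391}{2} \approx -195.5$)
$\frac{-2793 + w}{-4785 - 2208} = \frac{-2793 - \frac{391}{2}}{-4785 - 2208} = - \frac{5977}{2 \left(-6993\right)} = \left(- \frac{5977}{2}\right) \left(- \frac{1}{6993}\right) = \frac{5977}{13986}$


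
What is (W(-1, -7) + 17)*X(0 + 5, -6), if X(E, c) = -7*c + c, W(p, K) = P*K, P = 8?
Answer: -1404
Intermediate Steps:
W(p, K) = 8*K
X(E, c) = -6*c
(W(-1, -7) + 17)*X(0 + 5, -6) = (8*(-7) + 17)*(-6*(-6)) = (-56 + 17)*36 = -39*36 = -1404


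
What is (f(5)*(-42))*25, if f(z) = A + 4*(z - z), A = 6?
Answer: -6300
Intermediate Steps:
f(z) = 6 (f(z) = 6 + 4*(z - z) = 6 + 4*0 = 6 + 0 = 6)
(f(5)*(-42))*25 = (6*(-42))*25 = -252*25 = -6300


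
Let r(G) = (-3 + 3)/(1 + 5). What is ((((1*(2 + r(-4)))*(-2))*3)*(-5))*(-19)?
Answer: -1140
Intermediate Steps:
r(G) = 0 (r(G) = 0/6 = 0*(⅙) = 0)
((((1*(2 + r(-4)))*(-2))*3)*(-5))*(-19) = ((((1*(2 + 0))*(-2))*3)*(-5))*(-19) = ((((1*2)*(-2))*3)*(-5))*(-19) = (((2*(-2))*3)*(-5))*(-19) = (-4*3*(-5))*(-19) = -12*(-5)*(-19) = 60*(-19) = -1140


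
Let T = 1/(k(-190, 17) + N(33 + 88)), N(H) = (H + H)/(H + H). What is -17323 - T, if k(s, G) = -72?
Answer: -1229932/71 ≈ -17323.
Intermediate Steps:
N(H) = 1 (N(H) = (2*H)/((2*H)) = (2*H)*(1/(2*H)) = 1)
T = -1/71 (T = 1/(-72 + 1) = 1/(-71) = -1/71 ≈ -0.014085)
-17323 - T = -17323 - 1*(-1/71) = -17323 + 1/71 = -1229932/71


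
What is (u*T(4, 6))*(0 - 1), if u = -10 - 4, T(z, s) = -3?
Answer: -42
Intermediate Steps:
u = -14
(u*T(4, 6))*(0 - 1) = (-14*(-3))*(0 - 1) = 42*(-1) = -42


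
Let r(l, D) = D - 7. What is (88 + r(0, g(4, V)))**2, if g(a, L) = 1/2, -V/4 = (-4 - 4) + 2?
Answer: 26569/4 ≈ 6642.3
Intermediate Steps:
V = 24 (V = -4*((-4 - 4) + 2) = -4*(-8 + 2) = -4*(-6) = 24)
g(a, L) = 1/2
r(l, D) = -7 + D
(88 + r(0, g(4, V)))**2 = (88 + (-7 + 1/2))**2 = (88 - 13/2)**2 = (163/2)**2 = 26569/4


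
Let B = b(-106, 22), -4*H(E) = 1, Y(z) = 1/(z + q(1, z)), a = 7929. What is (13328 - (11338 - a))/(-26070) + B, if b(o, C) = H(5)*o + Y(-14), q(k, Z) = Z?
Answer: 9520069/364980 ≈ 26.084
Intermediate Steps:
Y(z) = 1/(2*z) (Y(z) = 1/(z + z) = 1/(2*z))
H(E) = -¼ (H(E) = -¼*1 = -¼)
b(o, C) = -1/28 - o/4 (b(o, C) = -o/4 + (½)/(-14) = -o/4 + (½)*(-1/14) = -o/4 - 1/28 = -1/28 - o/4)
B = 741/28 (B = -1/28 - ¼*(-106) = -1/28 + 53/2 = 741/28 ≈ 26.464)
(13328 - (11338 - a))/(-26070) + B = (13328 - (11338 - 1*7929))/(-26070) + 741/28 = (13328 - (11338 - 7929))*(-1/26070) + 741/28 = (13328 - 1*3409)*(-1/26070) + 741/28 = (13328 - 3409)*(-1/26070) + 741/28 = 9919*(-1/26070) + 741/28 = -9919/26070 + 741/28 = 9520069/364980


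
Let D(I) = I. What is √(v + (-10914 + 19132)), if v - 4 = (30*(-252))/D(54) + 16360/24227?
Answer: √4744106283098/24227 ≈ 89.904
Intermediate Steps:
v = -3278512/24227 (v = 4 + ((30*(-252))/54 + 16360/24227) = 4 + (-7560*1/54 + 16360*(1/24227)) = 4 + (-140 + 16360/24227) = 4 - 3375420/24227 = -3278512/24227 ≈ -135.32)
√(v + (-10914 + 19132)) = √(-3278512/24227 + (-10914 + 19132)) = √(-3278512/24227 + 8218) = √(195818974/24227) = √4744106283098/24227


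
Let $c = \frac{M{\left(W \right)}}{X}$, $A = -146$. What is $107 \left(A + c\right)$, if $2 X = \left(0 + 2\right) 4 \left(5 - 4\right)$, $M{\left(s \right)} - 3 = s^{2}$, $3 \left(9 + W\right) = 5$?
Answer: $- \frac{507715}{36} \approx -14103.0$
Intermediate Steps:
$W = - \frac{22}{3}$ ($W = -9 + \frac{1}{3} \cdot 5 = -9 + \frac{5}{3} = - \frac{22}{3} \approx -7.3333$)
$M{\left(s \right)} = 3 + s^{2}$
$X = 4$ ($X = \frac{\left(0 + 2\right) 4 \left(5 - 4\right)}{2} = \frac{2 \cdot 4 \cdot 1}{2} = \frac{8 \cdot 1}{2} = \frac{1}{2} \cdot 8 = 4$)
$c = \frac{511}{36}$ ($c = \frac{3 + \left(- \frac{22}{3}\right)^{2}}{4} = \left(3 + \frac{484}{9}\right) \frac{1}{4} = \frac{511}{9} \cdot \frac{1}{4} = \frac{511}{36} \approx 14.194$)
$107 \left(A + c\right) = 107 \left(-146 + \frac{511}{36}\right) = 107 \left(- \frac{4745}{36}\right) = - \frac{507715}{36}$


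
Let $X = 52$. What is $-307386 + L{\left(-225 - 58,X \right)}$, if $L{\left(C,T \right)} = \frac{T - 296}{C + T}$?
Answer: $- \frac{71005922}{231} \approx -3.0739 \cdot 10^{5}$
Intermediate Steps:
$L{\left(C,T \right)} = \frac{-296 + T}{C + T}$
$-307386 + L{\left(-225 - 58,X \right)} = -307386 + \frac{-296 + 52}{\left(-225 - 58\right) + 52} = -307386 + \frac{1}{-283 + 52} \left(-244\right) = -307386 + \frac{1}{-231} \left(-244\right) = -307386 - - \frac{244}{231} = -307386 + \frac{244}{231} = - \frac{71005922}{231}$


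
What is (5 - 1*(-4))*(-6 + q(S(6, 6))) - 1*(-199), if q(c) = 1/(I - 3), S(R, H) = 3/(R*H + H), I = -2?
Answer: 716/5 ≈ 143.20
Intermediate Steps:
S(R, H) = 3/(H + H*R) (S(R, H) = 3/(H*R + H) = 3/(H + H*R))
q(c) = -1/5 (q(c) = 1/(-2 - 3) = 1/(-5) = -1/5)
(5 - 1*(-4))*(-6 + q(S(6, 6))) - 1*(-199) = (5 - 1*(-4))*(-6 - 1/5) - 1*(-199) = (5 + 4)*(-31/5) + 199 = 9*(-31/5) + 199 = -279/5 + 199 = 716/5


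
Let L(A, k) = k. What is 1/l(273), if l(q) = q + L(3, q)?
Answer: 1/546 ≈ 0.0018315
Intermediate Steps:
l(q) = 2*q (l(q) = q + q = 2*q)
1/l(273) = 1/(2*273) = 1/546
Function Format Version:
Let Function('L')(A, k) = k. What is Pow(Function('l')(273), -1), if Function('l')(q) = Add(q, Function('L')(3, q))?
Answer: Rational(1, 546) ≈ 0.0018315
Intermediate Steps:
Function('l')(q) = Mul(2, q) (Function('l')(q) = Add(q, q) = Mul(2, q))
Pow(Function('l')(273), -1) = Pow(Mul(2, 273), -1) = Pow(546, -1) = Rational(1, 546)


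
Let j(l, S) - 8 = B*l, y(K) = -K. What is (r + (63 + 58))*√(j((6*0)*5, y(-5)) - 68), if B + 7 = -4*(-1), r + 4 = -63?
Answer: 108*I*√15 ≈ 418.28*I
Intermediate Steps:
r = -67 (r = -4 - 63 = -67)
B = -3 (B = -7 - 4*(-1) = -7 + 4 = -3)
j(l, S) = 8 - 3*l
(r + (63 + 58))*√(j((6*0)*5, y(-5)) - 68) = (-67 + (63 + 58))*√((8 - 3*6*0*5) - 68) = (-67 + 121)*√((8 - 0*5) - 68) = 54*√((8 - 3*0) - 68) = 54*√((8 + 0) - 68) = 54*√(8 - 68) = 54*√(-60) = 54*(2*I*√15) = 108*I*√15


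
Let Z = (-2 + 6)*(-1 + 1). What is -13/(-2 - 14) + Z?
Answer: 13/16 ≈ 0.81250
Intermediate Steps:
Z = 0 (Z = 4*0 = 0)
-13/(-2 - 14) + Z = -13/(-2 - 14) + 0 = -13/(-16) + 0 = -1/16*(-13) + 0 = 13/16 + 0 = 13/16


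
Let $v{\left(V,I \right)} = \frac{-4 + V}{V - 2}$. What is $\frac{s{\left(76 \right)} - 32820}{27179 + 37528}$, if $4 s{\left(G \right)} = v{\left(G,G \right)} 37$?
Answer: $- \frac{10937}{21569} \approx -0.50707$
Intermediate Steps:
$v{\left(V,I \right)} = \frac{-4 + V}{-2 + V}$
$s{\left(G \right)} = \frac{37 \left(-4 + G\right)}{4 \left(-2 + G\right)}$ ($s{\left(G \right)} = \frac{\frac{-4 + G}{-2 + G} 37}{4} = \frac{37 \frac{1}{-2 + G} \left(-4 + G\right)}{4} = \frac{37 \left(-4 + G\right)}{4 \left(-2 + G\right)}$)
$\frac{s{\left(76 \right)} - 32820}{27179 + 37528} = \frac{\frac{37 \left(-4 + 76\right)}{4 \left(-2 + 76\right)} - 32820}{27179 + 37528} = \frac{\frac{37}{4} \cdot \frac{1}{74} \cdot 72 - 32820}{64707} = \left(\frac{37}{4} \cdot \frac{1}{74} \cdot 72 - 32820\right) \frac{1}{64707} = \left(9 - 32820\right) \frac{1}{64707} = \left(-32811\right) \frac{1}{64707} = - \frac{10937}{21569}$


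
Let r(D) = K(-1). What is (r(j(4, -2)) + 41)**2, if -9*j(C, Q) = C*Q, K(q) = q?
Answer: 1600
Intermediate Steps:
j(C, Q) = -C*Q/9
r(D) = -1
(r(j(4, -2)) + 41)**2 = (-1 + 41)**2 = 40**2 = 1600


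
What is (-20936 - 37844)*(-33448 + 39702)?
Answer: -367610120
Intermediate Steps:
(-20936 - 37844)*(-33448 + 39702) = -58780*6254 = -367610120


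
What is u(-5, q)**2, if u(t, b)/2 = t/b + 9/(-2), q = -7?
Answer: 2809/49 ≈ 57.327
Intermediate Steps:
u(t, b) = -9 + 2*t/b (u(t, b) = 2*(t/b + 9/(-2)) = 2*(t/b + 9*(-1/2)) = 2*(t/b - 9/2) = 2*(-9/2 + t/b) = -9 + 2*t/b)
u(-5, q)**2 = (-9 + 2*(-5)/(-7))**2 = (-9 + 2*(-5)*(-1/7))**2 = (-9 + 10/7)**2 = (-53/7)**2 = 2809/49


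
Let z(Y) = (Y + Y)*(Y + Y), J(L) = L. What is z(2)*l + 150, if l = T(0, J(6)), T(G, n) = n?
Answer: 246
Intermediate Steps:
z(Y) = 4*Y² (z(Y) = (2*Y)*(2*Y) = 4*Y²)
l = 6
z(2)*l + 150 = (4*2²)*6 + 150 = (4*4)*6 + 150 = 16*6 + 150 = 96 + 150 = 246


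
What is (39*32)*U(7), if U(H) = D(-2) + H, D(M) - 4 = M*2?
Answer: 8736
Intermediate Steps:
D(M) = 4 + 2*M (D(M) = 4 + M*2 = 4 + 2*M)
U(H) = H (U(H) = (4 + 2*(-2)) + H = (4 - 4) + H = 0 + H = H)
(39*32)*U(7) = (39*32)*7 = 1248*7 = 8736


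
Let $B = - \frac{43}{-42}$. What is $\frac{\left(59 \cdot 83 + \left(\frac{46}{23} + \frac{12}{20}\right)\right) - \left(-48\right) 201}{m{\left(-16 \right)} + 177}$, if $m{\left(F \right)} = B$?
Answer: $\frac{3054996}{37385} \approx 81.717$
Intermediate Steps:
$B = \frac{43}{42}$ ($B = \left(-43\right) \left(- \frac{1}{42}\right) = \frac{43}{42} \approx 1.0238$)
$m{\left(F \right)} = \frac{43}{42}$
$\frac{\left(59 \cdot 83 + \left(\frac{46}{23} + \frac{12}{20}\right)\right) - \left(-48\right) 201}{m{\left(-16 \right)} + 177} = \frac{\left(59 \cdot 83 + \left(\frac{46}{23} + \frac{12}{20}\right)\right) - \left(-48\right) 201}{\frac{43}{42} + 177} = \frac{\left(4897 + \left(46 \cdot \frac{1}{23} + 12 \cdot \frac{1}{20}\right)\right) - -9648}{\frac{7477}{42}} = \left(\left(4897 + \left(2 + \frac{3}{5}\right)\right) + 9648\right) \frac{42}{7477} = \left(\left(4897 + \frac{13}{5}\right) + 9648\right) \frac{42}{7477} = \left(\frac{24498}{5} + 9648\right) \frac{42}{7477} = \frac{72738}{5} \cdot \frac{42}{7477} = \frac{3054996}{37385}$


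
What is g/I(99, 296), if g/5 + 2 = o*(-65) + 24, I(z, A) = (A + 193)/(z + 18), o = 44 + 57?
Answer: -1275885/163 ≈ -7827.5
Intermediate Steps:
o = 101
I(z, A) = (193 + A)/(18 + z)
g = -32715 (g = -10 + 5*(101*(-65) + 24) = -10 + 5*(-6565 + 24) = -10 + 5*(-6541) = -10 - 32705 = -32715)
g/I(99, 296) = -32715*(18 + 99)/(193 + 296) = -32715/(489/117) = -32715/((1/117)*489) = -32715/163/39 = -32715*39/163 = -1275885/163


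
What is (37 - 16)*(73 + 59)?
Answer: 2772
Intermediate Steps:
(37 - 16)*(73 + 59) = 21*132 = 2772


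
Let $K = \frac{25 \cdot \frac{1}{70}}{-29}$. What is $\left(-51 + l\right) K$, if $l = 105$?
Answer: $- \frac{135}{203} \approx -0.66502$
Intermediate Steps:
$K = - \frac{5}{406}$ ($K = 25 \cdot \frac{1}{70} \left(- \frac{1}{29}\right) = \frac{5}{14} \left(- \frac{1}{29}\right) = - \frac{5}{406} \approx -0.012315$)
$\left(-51 + l\right) K = \left(-51 + 105\right) \left(- \frac{5}{406}\right) = 54 \left(- \frac{5}{406}\right) = - \frac{135}{203}$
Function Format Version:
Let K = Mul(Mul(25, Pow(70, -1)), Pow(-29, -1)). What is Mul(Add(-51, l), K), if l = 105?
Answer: Rational(-135, 203) ≈ -0.66502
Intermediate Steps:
K = Rational(-5, 406) (K = Mul(Mul(25, Rational(1, 70)), Rational(-1, 29)) = Mul(Rational(5, 14), Rational(-1, 29)) = Rational(-5, 406) ≈ -0.012315)
Mul(Add(-51, l), K) = Mul(Add(-51, 105), Rational(-5, 406)) = Mul(54, Rational(-5, 406)) = Rational(-135, 203)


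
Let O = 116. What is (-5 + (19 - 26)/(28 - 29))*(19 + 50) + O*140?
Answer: 16378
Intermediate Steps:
(-5 + (19 - 26)/(28 - 29))*(19 + 50) + O*140 = (-5 + (19 - 26)/(28 - 29))*(19 + 50) + 116*140 = (-5 - 7/(-1))*69 + 16240 = (-5 - 7*(-1))*69 + 16240 = (-5 + 7)*69 + 16240 = 2*69 + 16240 = 138 + 16240 = 16378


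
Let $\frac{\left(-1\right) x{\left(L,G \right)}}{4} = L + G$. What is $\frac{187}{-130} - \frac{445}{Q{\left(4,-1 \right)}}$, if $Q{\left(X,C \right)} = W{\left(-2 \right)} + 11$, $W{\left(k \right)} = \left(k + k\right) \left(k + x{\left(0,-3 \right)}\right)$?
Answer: $\frac{52427}{3770} \approx 13.906$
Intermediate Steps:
$x{\left(L,G \right)} = - 4 G - 4 L$ ($x{\left(L,G \right)} = - 4 \left(L + G\right) = - 4 \left(G + L\right) = - 4 G - 4 L$)
$W{\left(k \right)} = 2 k \left(12 + k\right)$ ($W{\left(k \right)} = \left(k + k\right) \left(k - -12\right) = 2 k \left(k + \left(12 + 0\right)\right) = 2 k \left(k + 12\right) = 2 k \left(12 + k\right)$)
$Q{\left(X,C \right)} = -29$ ($Q{\left(X,C \right)} = 2 \left(-2\right) \left(12 - 2\right) + 11 = 2 \left(-2\right) 10 + 11 = -40 + 11 = -29$)
$\frac{187}{-130} - \frac{445}{Q{\left(4,-1 \right)}} = \frac{187}{-130} - \frac{445}{-29} = 187 \left(- \frac{1}{130}\right) - - \frac{445}{29} = - \frac{187}{130} + \frac{445}{29} = \frac{52427}{3770}$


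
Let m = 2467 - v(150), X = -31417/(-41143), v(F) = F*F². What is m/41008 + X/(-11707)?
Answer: -1624419246287169/19751958429808 ≈ -82.241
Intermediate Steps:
v(F) = F³
X = 31417/41143 (X = -31417*(-1/41143) = 31417/41143 ≈ 0.76361)
m = -3372533 (m = 2467 - 1*150³ = 2467 - 1*3375000 = 2467 - 3375000 = -3372533)
m/41008 + X/(-11707) = -3372533/41008 + (31417/41143)/(-11707) = -3372533*1/41008 + (31417/41143)*(-1/11707) = -3372533/41008 - 31417/481661101 = -1624419246287169/19751958429808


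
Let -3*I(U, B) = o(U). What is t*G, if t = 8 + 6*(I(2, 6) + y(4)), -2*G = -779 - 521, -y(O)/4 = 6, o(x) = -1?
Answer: -87100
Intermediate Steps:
y(O) = -24 (y(O) = -4*6 = -24)
I(U, B) = ⅓ (I(U, B) = -⅓*(-1) = ⅓)
G = 650 (G = -(-779 - 521)/2 = -½*(-1300) = 650)
t = -134 (t = 8 + 6*(⅓ - 24) = 8 + 6*(-71/3) = 8 - 142 = -134)
t*G = -134*650 = -87100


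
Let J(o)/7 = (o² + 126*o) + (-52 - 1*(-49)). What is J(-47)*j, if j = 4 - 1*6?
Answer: 52024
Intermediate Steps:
j = -2 (j = 4 - 6 = -2)
J(o) = -21 + 7*o² + 882*o (J(o) = 7*((o² + 126*o) + (-52 - 1*(-49))) = 7*((o² + 126*o) + (-52 + 49)) = 7*((o² + 126*o) - 3) = 7*(-3 + o² + 126*o) = -21 + 7*o² + 882*o)
J(-47)*j = (-21 + 7*(-47)² + 882*(-47))*(-2) = (-21 + 7*2209 - 41454)*(-2) = (-21 + 15463 - 41454)*(-2) = -26012*(-2) = 52024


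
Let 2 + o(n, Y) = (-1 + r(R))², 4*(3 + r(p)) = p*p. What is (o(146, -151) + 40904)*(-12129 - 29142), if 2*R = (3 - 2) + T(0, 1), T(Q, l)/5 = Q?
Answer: -432308813751/256 ≈ -1.6887e+9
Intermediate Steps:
T(Q, l) = 5*Q
R = ½ (R = ((3 - 2) + 5*0)/2 = (1 + 0)/2 = (½)*1 = ½ ≈ 0.50000)
r(p) = -3 + p²/4 (r(p) = -3 + (p*p)/4 = -3 + p²/4)
o(n, Y) = 3457/256 (o(n, Y) = -2 + (-1 + (-3 + (½)²/4))² = -2 + (-1 + (-3 + (¼)*(¼)))² = -2 + (-1 + (-3 + 1/16))² = -2 + (-1 - 47/16)² = -2 + (-63/16)² = -2 + 3969/256 = 3457/256)
(o(146, -151) + 40904)*(-12129 - 29142) = (3457/256 + 40904)*(-12129 - 29142) = (10474881/256)*(-41271) = -432308813751/256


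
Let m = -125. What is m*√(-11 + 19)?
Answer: -250*√2 ≈ -353.55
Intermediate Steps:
m*√(-11 + 19) = -125*√(-11 + 19) = -250*√2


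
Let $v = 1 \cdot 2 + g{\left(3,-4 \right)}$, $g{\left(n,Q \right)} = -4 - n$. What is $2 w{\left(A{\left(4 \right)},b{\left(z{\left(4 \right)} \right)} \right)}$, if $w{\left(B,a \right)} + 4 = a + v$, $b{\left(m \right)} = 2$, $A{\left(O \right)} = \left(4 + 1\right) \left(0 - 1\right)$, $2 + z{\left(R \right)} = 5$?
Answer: $-14$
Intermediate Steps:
$z{\left(R \right)} = 3$ ($z{\left(R \right)} = -2 + 5 = 3$)
$A{\left(O \right)} = -5$ ($A{\left(O \right)} = 5 \left(-1\right) = -5$)
$v = -5$ ($v = 1 \cdot 2 - 7 = 2 - 7 = -5$)
$w{\left(B,a \right)} = -9 + a$ ($w{\left(B,a \right)} = -4 + \left(a - 5\right) = -4 + \left(-5 + a\right) = -9 + a$)
$2 w{\left(A{\left(4 \right)},b{\left(z{\left(4 \right)} \right)} \right)} = 2 \left(-9 + 2\right) = 2 \left(-7\right) = -14$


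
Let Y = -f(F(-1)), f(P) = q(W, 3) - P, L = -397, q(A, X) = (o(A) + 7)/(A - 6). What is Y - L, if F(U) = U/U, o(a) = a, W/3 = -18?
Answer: 23833/60 ≈ 397.22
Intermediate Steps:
W = -54 (W = 3*(-18) = -54)
q(A, X) = (7 + A)/(-6 + A) (q(A, X) = (A + 7)/(A - 6) = (7 + A)/(-6 + A))
F(U) = 1
f(P) = 47/60 - P (f(P) = (7 - 54)/(-6 - 54) - P = -47/(-60) - P = -1/60*(-47) - P = 47/60 - P)
Y = 13/60 (Y = -(47/60 - 1*1) = -(47/60 - 1) = -1*(-13/60) = 13/60 ≈ 0.21667)
Y - L = 13/60 - 1*(-397) = 13/60 + 397 = 23833/60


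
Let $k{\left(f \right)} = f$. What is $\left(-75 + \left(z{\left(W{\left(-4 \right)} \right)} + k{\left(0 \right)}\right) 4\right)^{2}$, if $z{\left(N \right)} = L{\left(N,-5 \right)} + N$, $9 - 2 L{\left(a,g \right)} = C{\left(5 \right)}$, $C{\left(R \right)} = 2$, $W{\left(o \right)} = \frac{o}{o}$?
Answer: $3249$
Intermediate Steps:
$W{\left(o \right)} = 1$
$L{\left(a,g \right)} = \frac{7}{2}$ ($L{\left(a,g \right)} = \frac{9}{2} - 1 = \frac{7}{2}$)
$z{\left(N \right)} = \frac{7}{2} + N$
$\left(-75 + \left(z{\left(W{\left(-4 \right)} \right)} + k{\left(0 \right)}\right) 4\right)^{2} = \left(-75 + \left(\left(\frac{7}{2} + 1\right) + 0\right) 4\right)^{2} = \left(-75 + \left(\frac{9}{2} + 0\right) 4\right)^{2} = \left(-75 + \frac{9}{2} \cdot 4\right)^{2} = \left(-75 + 18\right)^{2} = \left(-57\right)^{2} = 3249$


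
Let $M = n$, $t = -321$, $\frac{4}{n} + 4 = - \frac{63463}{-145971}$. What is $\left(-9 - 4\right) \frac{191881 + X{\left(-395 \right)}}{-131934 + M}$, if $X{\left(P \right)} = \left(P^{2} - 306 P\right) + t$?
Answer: $\frac{243793819555}{5281677546} \approx 46.158$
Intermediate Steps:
$n = - \frac{583884}{520421}$ ($n = \frac{4}{-4 - \frac{63463}{-145971}} = \frac{4}{-4 - - \frac{63463}{145971}} = \frac{4}{-4 + \frac{63463}{145971}} = \frac{4}{- \frac{520421}{145971}} = 4 \left(- \frac{145971}{520421}\right) = - \frac{583884}{520421} \approx -1.1219$)
$M = - \frac{583884}{520421} \approx -1.1219$
$X{\left(P \right)} = -321 + P^{2} - 306 P$ ($X{\left(P \right)} = \left(P^{2} - 306 P\right) - 321 = -321 + P^{2} - 306 P$)
$\left(-9 - 4\right) \frac{191881 + X{\left(-395 \right)}}{-131934 + M} = \left(-9 - 4\right) \frac{191881 - \left(-120549 - 156025\right)}{-131934 - \frac{583884}{520421}} = \left(-9 - 4\right) \frac{191881 + \left(-321 + 156025 + 120870\right)}{- \frac{68661808098}{520421}} = - 13 \left(191881 + 276574\right) \left(- \frac{520421}{68661808098}\right) = - 13 \cdot 468455 \left(- \frac{520421}{68661808098}\right) = \left(-13\right) \left(- \frac{18753370735}{5281677546}\right) = \frac{243793819555}{5281677546}$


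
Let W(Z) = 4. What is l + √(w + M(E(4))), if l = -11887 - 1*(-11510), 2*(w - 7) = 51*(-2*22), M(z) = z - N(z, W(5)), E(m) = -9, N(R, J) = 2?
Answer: -377 + I*√1126 ≈ -377.0 + 33.556*I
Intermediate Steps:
M(z) = -2 + z (M(z) = z - 1*2 = z - 2 = -2 + z)
w = -1115 (w = 7 + (51*(-2*22))/2 = 7 + (51*(-44))/2 = 7 + (½)*(-2244) = 7 - 1122 = -1115)
l = -377 (l = -11887 + 11510 = -377)
l + √(w + M(E(4))) = -377 + √(-1115 + (-2 - 9)) = -377 + √(-1115 - 11) = -377 + √(-1126) = -377 + I*√1126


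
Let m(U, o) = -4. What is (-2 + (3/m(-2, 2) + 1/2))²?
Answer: 81/16 ≈ 5.0625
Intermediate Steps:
(-2 + (3/m(-2, 2) + 1/2))² = (-2 + (3/(-4) + 1/2))² = (-2 + (3*(-¼) + 1*(½)))² = (-2 + (-¾ + ½))² = (-2 - ¼)² = (-9/4)² = 81/16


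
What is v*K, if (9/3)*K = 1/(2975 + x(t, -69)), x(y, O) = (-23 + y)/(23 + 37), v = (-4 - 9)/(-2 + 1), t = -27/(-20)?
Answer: 5200/3569567 ≈ 0.0014568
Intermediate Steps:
t = 27/20 (t = -27*(-1/20) = 27/20 ≈ 1.3500)
v = 13 (v = -13/(-1) = -13*(-1) = 13)
x(y, O) = -23/60 + y/60 (x(y, O) = (-23 + y)/60 = (-23 + y)*(1/60) = -23/60 + y/60)
K = 400/3569567 (K = 1/(3*(2975 + (-23/60 + (1/60)*(27/20)))) = 1/(3*(2975 + (-23/60 + 9/400))) = 1/(3*(2975 - 433/1200)) = 1/(3*(3569567/1200)) = (⅓)*(1200/3569567) = 400/3569567 ≈ 0.00011206)
v*K = 13*(400/3569567) = 5200/3569567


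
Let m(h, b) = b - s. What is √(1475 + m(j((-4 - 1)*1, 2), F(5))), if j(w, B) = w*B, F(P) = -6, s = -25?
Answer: 3*√166 ≈ 38.652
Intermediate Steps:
j(w, B) = B*w
m(h, b) = 25 + b (m(h, b) = b - 1*(-25) = b + 25 = 25 + b)
√(1475 + m(j((-4 - 1)*1, 2), F(5))) = √(1475 + (25 - 6)) = √(1475 + 19) = √1494 = 3*√166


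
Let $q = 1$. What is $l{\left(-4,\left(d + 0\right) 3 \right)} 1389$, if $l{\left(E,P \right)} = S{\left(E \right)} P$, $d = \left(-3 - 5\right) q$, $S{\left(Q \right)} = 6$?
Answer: $-200016$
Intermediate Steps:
$d = -8$ ($d = \left(-3 - 5\right) 1 = \left(-8\right) 1 = -8$)
$l{\left(E,P \right)} = 6 P$
$l{\left(-4,\left(d + 0\right) 3 \right)} 1389 = 6 \left(-8 + 0\right) 3 \cdot 1389 = 6 \left(\left(-8\right) 3\right) 1389 = 6 \left(-24\right) 1389 = \left(-144\right) 1389 = -200016$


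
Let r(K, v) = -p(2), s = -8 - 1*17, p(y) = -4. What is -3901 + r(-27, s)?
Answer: -3897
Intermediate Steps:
s = -25 (s = -8 - 17 = -25)
r(K, v) = 4 (r(K, v) = -1*(-4) = 4)
-3901 + r(-27, s) = -3901 + 4 = -3897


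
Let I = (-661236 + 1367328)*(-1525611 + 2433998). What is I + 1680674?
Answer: 641406474278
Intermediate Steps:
I = 641404793604 (I = 706092*908387 = 641404793604)
I + 1680674 = 641404793604 + 1680674 = 641406474278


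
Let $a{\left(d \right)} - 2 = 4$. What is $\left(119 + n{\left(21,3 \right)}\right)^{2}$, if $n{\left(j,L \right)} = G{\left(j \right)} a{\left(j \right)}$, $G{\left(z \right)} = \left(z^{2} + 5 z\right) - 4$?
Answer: $11363641$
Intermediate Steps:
$G{\left(z \right)} = -4 + z^{2} + 5 z$
$a{\left(d \right)} = 6$ ($a{\left(d \right)} = 2 + 4 = 6$)
$n{\left(j,L \right)} = -24 + 6 j^{2} + 30 j$ ($n{\left(j,L \right)} = \left(-4 + j^{2} + 5 j\right) 6 = -24 + 6 j^{2} + 30 j$)
$\left(119 + n{\left(21,3 \right)}\right)^{2} = \left(119 + \left(-24 + 6 \cdot 21^{2} + 30 \cdot 21\right)\right)^{2} = \left(119 + \left(-24 + 6 \cdot 441 + 630\right)\right)^{2} = \left(119 + \left(-24 + 2646 + 630\right)\right)^{2} = \left(119 + 3252\right)^{2} = 3371^{2} = 11363641$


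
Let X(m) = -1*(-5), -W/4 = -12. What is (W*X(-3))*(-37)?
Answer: -8880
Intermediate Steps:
W = 48 (W = -4*(-12) = 48)
X(m) = 5
(W*X(-3))*(-37) = (48*5)*(-37) = 240*(-37) = -8880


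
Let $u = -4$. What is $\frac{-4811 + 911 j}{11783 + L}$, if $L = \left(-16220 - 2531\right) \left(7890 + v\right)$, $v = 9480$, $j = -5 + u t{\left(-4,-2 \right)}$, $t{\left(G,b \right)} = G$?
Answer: $- \frac{5210}{325693087} \approx -1.5997 \cdot 10^{-5}$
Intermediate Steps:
$j = 11$ ($j = -5 - -16 = -5 + 16 = 11$)
$L = -325704870$ ($L = \left(-16220 - 2531\right) \left(7890 + 9480\right) = \left(-18751\right) 17370 = -325704870$)
$\frac{-4811 + 911 j}{11783 + L} = \frac{-4811 + 911 \cdot 11}{11783 - 325704870} = \frac{-4811 + 10021}{-325693087} = 5210 \left(- \frac{1}{325693087}\right) = - \frac{5210}{325693087}$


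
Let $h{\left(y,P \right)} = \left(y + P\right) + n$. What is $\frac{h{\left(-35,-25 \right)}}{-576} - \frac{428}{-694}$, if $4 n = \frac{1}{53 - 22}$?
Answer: $\frac{17866069}{24784128} \approx 0.72087$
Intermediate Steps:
$n = \frac{1}{124}$ ($n = \frac{1}{4 \left(53 - 22\right)} = \frac{1}{4 \cdot 31} = \frac{1}{4} \cdot \frac{1}{31} = \frac{1}{124} \approx 0.0080645$)
$h{\left(y,P \right)} = \frac{1}{124} + P + y$ ($h{\left(y,P \right)} = \left(y + P\right) + \frac{1}{124} = \left(P + y\right) + \frac{1}{124} = \frac{1}{124} + P + y$)
$\frac{h{\left(-35,-25 \right)}}{-576} - \frac{428}{-694} = \frac{\frac{1}{124} - 25 - 35}{-576} - \frac{428}{-694} = \left(- \frac{7439}{124}\right) \left(- \frac{1}{576}\right) - - \frac{214}{347} = \frac{7439}{71424} + \frac{214}{347} = \frac{17866069}{24784128}$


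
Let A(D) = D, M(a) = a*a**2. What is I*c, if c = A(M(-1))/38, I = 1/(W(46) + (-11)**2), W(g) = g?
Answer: -1/6346 ≈ -0.00015758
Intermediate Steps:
M(a) = a**3
I = 1/167 (I = 1/(46 + (-11)**2) = 1/(46 + 121) = 1/167 ≈ 0.0059880)
c = -1/38 (c = (-1)**3/38 = -1*1/38 = -1/38 ≈ -0.026316)
I*c = (1/167)*(-1/38) = -1/6346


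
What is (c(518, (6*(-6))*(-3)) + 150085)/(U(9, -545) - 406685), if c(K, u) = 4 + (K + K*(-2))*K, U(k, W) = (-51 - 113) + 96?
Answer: 118235/406753 ≈ 0.29068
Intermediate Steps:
U(k, W) = -68 (U(k, W) = -164 + 96 = -68)
c(K, u) = 4 - K² (c(K, u) = 4 + (K - 2*K)*K = 4 + (-K)*K = 4 - K²)
(c(518, (6*(-6))*(-3)) + 150085)/(U(9, -545) - 406685) = ((4 - 1*518²) + 150085)/(-68 - 406685) = ((4 - 1*268324) + 150085)/(-406753) = ((4 - 268324) + 150085)*(-1/406753) = (-268320 + 150085)*(-1/406753) = -118235*(-1/406753) = 118235/406753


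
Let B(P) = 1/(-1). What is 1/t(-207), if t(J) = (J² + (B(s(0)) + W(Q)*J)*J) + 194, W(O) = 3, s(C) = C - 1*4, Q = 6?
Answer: 1/171797 ≈ 5.8208e-6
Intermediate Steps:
s(C) = -4 + C (s(C) = C - 4 = -4 + C)
B(P) = -1
t(J) = 194 + J² + J*(-1 + 3*J) (t(J) = (J² + (-1 + 3*J)*J) + 194 = (J² + J*(-1 + 3*J)) + 194 = 194 + J² + J*(-1 + 3*J))
1/t(-207) = 1/(194 - 1*(-207) + 4*(-207)²) = 1/(194 + 207 + 4*42849) = 1/(194 + 207 + 171396) = 1/171797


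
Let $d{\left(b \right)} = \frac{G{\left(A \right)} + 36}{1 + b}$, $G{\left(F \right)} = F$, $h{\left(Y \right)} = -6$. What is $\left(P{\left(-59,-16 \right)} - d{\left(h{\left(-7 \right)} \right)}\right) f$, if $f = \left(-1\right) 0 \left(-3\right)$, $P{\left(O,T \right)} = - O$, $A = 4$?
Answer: $0$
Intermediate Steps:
$d{\left(b \right)} = \frac{40}{1 + b}$ ($d{\left(b \right)} = \frac{4 + 36}{1 + b} = \frac{40}{1 + b}$)
$f = 0$ ($f = 0 \left(-3\right) = 0$)
$\left(P{\left(-59,-16 \right)} - d{\left(h{\left(-7 \right)} \right)}\right) f = \left(\left(-1\right) \left(-59\right) - \frac{40}{1 - 6}\right) 0 = \left(59 - \frac{40}{-5}\right) 0 = \left(59 - 40 \left(- \frac{1}{5}\right)\right) 0 = \left(59 - -8\right) 0 = \left(59 + 8\right) 0 = 67 \cdot 0 = 0$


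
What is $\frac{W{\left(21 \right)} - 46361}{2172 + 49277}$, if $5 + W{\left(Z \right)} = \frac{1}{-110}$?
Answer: $- \frac{5100261}{5659390} \approx -0.9012$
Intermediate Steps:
$W{\left(Z \right)} = - \frac{551}{110}$ ($W{\left(Z \right)} = -5 + \frac{1}{-110} = -5 - \frac{1}{110} = - \frac{551}{110}$)
$\frac{W{\left(21 \right)} - 46361}{2172 + 49277} = \frac{- \frac{551}{110} - 46361}{2172 + 49277} = - \frac{5100261}{110 \cdot 51449} = \left(- \frac{5100261}{110}\right) \frac{1}{51449} = - \frac{5100261}{5659390}$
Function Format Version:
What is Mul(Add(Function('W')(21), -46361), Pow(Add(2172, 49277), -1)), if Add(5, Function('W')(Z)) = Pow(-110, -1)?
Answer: Rational(-5100261, 5659390) ≈ -0.90120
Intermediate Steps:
Function('W')(Z) = Rational(-551, 110) (Function('W')(Z) = Add(-5, Pow(-110, -1)) = Add(-5, Rational(-1, 110)) = Rational(-551, 110))
Mul(Add(Function('W')(21), -46361), Pow(Add(2172, 49277), -1)) = Mul(Add(Rational(-551, 110), -46361), Pow(Add(2172, 49277), -1)) = Mul(Rational(-5100261, 110), Pow(51449, -1)) = Mul(Rational(-5100261, 110), Rational(1, 51449)) = Rational(-5100261, 5659390)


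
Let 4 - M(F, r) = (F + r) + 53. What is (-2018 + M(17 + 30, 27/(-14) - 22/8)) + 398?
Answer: -47917/28 ≈ -1711.3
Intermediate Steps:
M(F, r) = -49 - F - r (M(F, r) = 4 - ((F + r) + 53) = 4 - (53 + F + r) = 4 + (-53 - F - r) = -49 - F - r)
(-2018 + M(17 + 30, 27/(-14) - 22/8)) + 398 = (-2018 + (-49 - (17 + 30) - (27/(-14) - 22/8))) + 398 = (-2018 + (-49 - 1*47 - (27*(-1/14) - 22*1/8))) + 398 = (-2018 + (-49 - 47 - (-27/14 - 11/4))) + 398 = (-2018 + (-49 - 47 - 1*(-131/28))) + 398 = (-2018 + (-49 - 47 + 131/28)) + 398 = (-2018 - 2557/28) + 398 = -59061/28 + 398 = -47917/28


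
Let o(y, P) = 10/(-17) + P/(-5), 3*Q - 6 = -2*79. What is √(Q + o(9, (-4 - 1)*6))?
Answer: 2*I*√29427/51 ≈ 6.7272*I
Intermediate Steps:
Q = -152/3 (Q = 2 + (-2*79)/3 = 2 + (⅓)*(-158) = 2 - 158/3 = -152/3 ≈ -50.667)
o(y, P) = -10/17 - P/5 (o(y, P) = 10*(-1/17) + P*(-⅕) = -10/17 - P/5)
√(Q + o(9, (-4 - 1)*6)) = √(-152/3 + (-10/17 - (-4 - 1)*6/5)) = √(-152/3 + (-10/17 - (-1)*6)) = √(-152/3 + (-10/17 - ⅕*(-30))) = √(-152/3 + (-10/17 + 6)) = √(-152/3 + 92/17) = √(-2308/51) = 2*I*√29427/51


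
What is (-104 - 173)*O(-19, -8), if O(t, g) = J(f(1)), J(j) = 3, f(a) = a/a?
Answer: -831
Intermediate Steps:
f(a) = 1
O(t, g) = 3
(-104 - 173)*O(-19, -8) = (-104 - 173)*3 = -277*3 = -831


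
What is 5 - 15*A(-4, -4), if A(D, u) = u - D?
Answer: 5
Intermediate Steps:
5 - 15*A(-4, -4) = 5 - 15*(-4 - 1*(-4)) = 5 - 15*(-4 + 4) = 5 - 15*0 = 5 + 0 = 5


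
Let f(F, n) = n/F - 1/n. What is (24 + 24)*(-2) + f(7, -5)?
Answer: -3378/35 ≈ -96.514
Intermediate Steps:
f(F, n) = -1/n + n/F
(24 + 24)*(-2) + f(7, -5) = (24 + 24)*(-2) + (-1/(-5) - 5/7) = 48*(-2) + (-1*(-⅕) - 5*⅐) = -96 + (⅕ - 5/7) = -96 - 18/35 = -3378/35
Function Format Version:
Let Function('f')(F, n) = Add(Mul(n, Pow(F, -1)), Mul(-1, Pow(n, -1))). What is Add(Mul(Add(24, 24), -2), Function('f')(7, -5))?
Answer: Rational(-3378, 35) ≈ -96.514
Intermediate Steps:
Function('f')(F, n) = Add(Mul(-1, Pow(n, -1)), Mul(n, Pow(F, -1)))
Add(Mul(Add(24, 24), -2), Function('f')(7, -5)) = Add(Mul(Add(24, 24), -2), Add(Mul(-1, Pow(-5, -1)), Mul(-5, Pow(7, -1)))) = Add(Mul(48, -2), Add(Mul(-1, Rational(-1, 5)), Mul(-5, Rational(1, 7)))) = Add(-96, Add(Rational(1, 5), Rational(-5, 7))) = Add(-96, Rational(-18, 35)) = Rational(-3378, 35)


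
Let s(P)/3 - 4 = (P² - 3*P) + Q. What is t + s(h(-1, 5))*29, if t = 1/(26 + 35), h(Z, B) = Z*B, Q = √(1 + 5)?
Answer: 233509/61 + 87*√6 ≈ 4041.1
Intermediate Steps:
Q = √6 ≈ 2.4495
h(Z, B) = B*Z
t = 1/61 ≈ 0.016393
s(P) = 12 - 9*P + 3*√6 + 3*P² (s(P) = 12 + 3*((P² - 3*P) + √6) = 12 + 3*(√6 + P² - 3*P) = 12 + (-9*P + 3*√6 + 3*P²) = 12 - 9*P + 3*√6 + 3*P²)
t + s(h(-1, 5))*29 = 1/61 + (12 - 45*(-1) + 3*√6 + 3*(5*(-1))²)*29 = 1/61 + (12 - 9*(-5) + 3*√6 + 3*(-5)²)*29 = 1/61 + (12 + 45 + 3*√6 + 3*25)*29 = 1/61 + (12 + 45 + 3*√6 + 75)*29 = 1/61 + (132 + 3*√6)*29 = 1/61 + (3828 + 87*√6) = 233509/61 + 87*√6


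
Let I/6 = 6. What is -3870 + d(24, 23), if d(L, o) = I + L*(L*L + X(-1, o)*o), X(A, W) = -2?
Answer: 8886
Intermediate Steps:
I = 36 (I = 6*6 = 36)
d(L, o) = 36 + L*(L**2 - 2*o) (d(L, o) = 36 + L*(L*L - 2*o) = 36 + L*(L**2 - 2*o))
-3870 + d(24, 23) = -3870 + (36 + 24**3 - 2*24*23) = -3870 + (36 + 13824 - 1104) = -3870 + 12756 = 8886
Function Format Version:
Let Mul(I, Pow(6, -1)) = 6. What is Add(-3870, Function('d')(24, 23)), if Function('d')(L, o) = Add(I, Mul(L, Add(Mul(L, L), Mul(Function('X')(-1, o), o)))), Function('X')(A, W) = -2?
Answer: 8886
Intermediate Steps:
I = 36 (I = Mul(6, 6) = 36)
Function('d')(L, o) = Add(36, Mul(L, Add(Pow(L, 2), Mul(-2, o)))) (Function('d')(L, o) = Add(36, Mul(L, Add(Mul(L, L), Mul(-2, o)))) = Add(36, Mul(L, Add(Pow(L, 2), Mul(-2, o)))))
Add(-3870, Function('d')(24, 23)) = Add(-3870, Add(36, Pow(24, 3), Mul(-2, 24, 23))) = Add(-3870, Add(36, 13824, -1104)) = Add(-3870, 12756) = 8886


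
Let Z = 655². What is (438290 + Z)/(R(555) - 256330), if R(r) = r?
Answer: -173463/51155 ≈ -3.3909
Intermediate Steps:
Z = 429025
(438290 + Z)/(R(555) - 256330) = (438290 + 429025)/(555 - 256330) = 867315/(-255775) = 867315*(-1/255775) = -173463/51155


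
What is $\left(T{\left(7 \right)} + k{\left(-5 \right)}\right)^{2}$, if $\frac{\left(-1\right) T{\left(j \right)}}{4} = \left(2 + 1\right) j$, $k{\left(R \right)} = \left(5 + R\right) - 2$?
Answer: $7396$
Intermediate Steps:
$k{\left(R \right)} = 3 + R$
$T{\left(j \right)} = - 12 j$ ($T{\left(j \right)} = - 4 \left(2 + 1\right) j = - 4 \cdot 3 j = - 12 j$)
$\left(T{\left(7 \right)} + k{\left(-5 \right)}\right)^{2} = \left(\left(-12\right) 7 + \left(3 - 5\right)\right)^{2} = \left(-84 - 2\right)^{2} = \left(-86\right)^{2} = 7396$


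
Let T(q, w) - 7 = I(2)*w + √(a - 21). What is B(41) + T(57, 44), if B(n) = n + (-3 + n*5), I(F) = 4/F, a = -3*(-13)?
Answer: 338 + 3*√2 ≈ 342.24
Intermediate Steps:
a = 39
T(q, w) = 7 + 2*w + 3*√2 (T(q, w) = 7 + ((4/2)*w + √(39 - 21)) = 7 + ((4*(½))*w + √18) = 7 + (2*w + 3*√2) = 7 + 2*w + 3*√2)
B(n) = -3 + 6*n (B(n) = n + (-3 + 5*n) = -3 + 6*n)
B(41) + T(57, 44) = (-3 + 6*41) + (7 + 2*44 + 3*√2) = (-3 + 246) + (7 + 88 + 3*√2) = 243 + (95 + 3*√2) = 338 + 3*√2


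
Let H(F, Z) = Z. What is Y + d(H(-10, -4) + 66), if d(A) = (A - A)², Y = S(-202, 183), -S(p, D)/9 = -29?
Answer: 261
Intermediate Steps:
S(p, D) = 261 (S(p, D) = -9*(-29) = 261)
Y = 261
d(A) = 0 (d(A) = 0² = 0)
Y + d(H(-10, -4) + 66) = 261 + 0 = 261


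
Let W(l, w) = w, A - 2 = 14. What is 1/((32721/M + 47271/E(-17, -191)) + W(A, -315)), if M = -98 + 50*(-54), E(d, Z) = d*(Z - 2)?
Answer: -9180238/2866868313 ≈ -0.0032022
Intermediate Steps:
E(d, Z) = d*(-2 + Z)
M = -2798 (M = -98 - 2700 = -2798)
A = 16 (A = 2 + 14 = 16)
1/((32721/M + 47271/E(-17, -191)) + W(A, -315)) = 1/((32721/(-2798) + 47271/((-17*(-2 - 191)))) - 315) = 1/((32721*(-1/2798) + 47271/((-17*(-193)))) - 315) = 1/((-32721/2798 + 47271/3281) - 315) = 1/(24906657/9180238 - 315) = 1/(-2866868313/9180238) = -9180238/2866868313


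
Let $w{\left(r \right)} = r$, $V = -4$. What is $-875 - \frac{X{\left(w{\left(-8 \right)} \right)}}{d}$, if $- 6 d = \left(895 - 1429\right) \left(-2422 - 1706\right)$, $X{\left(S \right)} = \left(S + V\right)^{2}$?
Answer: $- \frac{6697247}{7654} \approx -875.0$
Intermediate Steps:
$X{\left(S \right)} = \left(-4 + S\right)^{2}$ ($X{\left(S \right)} = \left(S - 4\right)^{2} = \left(-4 + S\right)^{2}$)
$d = -367392$ ($d = - \frac{\left(895 - 1429\right) \left(-2422 - 1706\right)}{6} = - \frac{\left(-534\right) \left(-2422 - 1706\right)}{6} = - \frac{\left(-534\right) \left(-4128\right)}{6} = \left(- \frac{1}{6}\right) 2204352 = -367392$)
$-875 - \frac{X{\left(w{\left(-8 \right)} \right)}}{d} = -875 - \frac{\left(-4 - 8\right)^{2}}{-367392} = -875 - \left(-12\right)^{2} \left(- \frac{1}{367392}\right) = -875 - 144 \left(- \frac{1}{367392}\right) = -875 - - \frac{3}{7654} = -875 + \frac{3}{7654} = - \frac{6697247}{7654}$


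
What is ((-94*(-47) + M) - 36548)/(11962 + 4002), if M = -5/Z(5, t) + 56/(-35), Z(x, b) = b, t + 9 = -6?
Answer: -481969/239460 ≈ -2.0127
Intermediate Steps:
t = -15 (t = -9 - 6 = -15)
M = -19/15 (M = -5/(-15) + 56/(-35) = -5*(-1/15) + 56*(-1/35) = ⅓ - 8/5 = -19/15 ≈ -1.2667)
((-94*(-47) + M) - 36548)/(11962 + 4002) = ((-94*(-47) - 19/15) - 36548)/(11962 + 4002) = ((4418 - 19/15) - 36548)/15964 = (66251/15 - 36548)*(1/15964) = -481969/15*1/15964 = -481969/239460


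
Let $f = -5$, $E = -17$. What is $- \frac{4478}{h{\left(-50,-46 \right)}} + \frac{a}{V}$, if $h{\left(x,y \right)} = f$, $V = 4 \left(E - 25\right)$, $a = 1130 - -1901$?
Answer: $\frac{105307}{120} \approx 877.56$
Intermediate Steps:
$a = 3031$ ($a = 1130 + 1901 = 3031$)
$V = -168$ ($V = 4 \left(-17 - 25\right) = 4 \left(-42\right) = -168$)
$h{\left(x,y \right)} = -5$
$- \frac{4478}{h{\left(-50,-46 \right)}} + \frac{a}{V} = - \frac{4478}{-5} + \frac{3031}{-168} = \left(-4478\right) \left(- \frac{1}{5}\right) + 3031 \left(- \frac{1}{168}\right) = \frac{4478}{5} - \frac{433}{24} = \frac{105307}{120}$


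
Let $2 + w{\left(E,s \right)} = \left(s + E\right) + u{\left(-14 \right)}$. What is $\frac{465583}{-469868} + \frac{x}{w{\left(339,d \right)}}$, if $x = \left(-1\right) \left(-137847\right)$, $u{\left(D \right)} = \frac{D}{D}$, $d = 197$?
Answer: $\frac{64520807291}{251379380} \approx 256.67$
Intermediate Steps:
$u{\left(D \right)} = 1$
$w{\left(E,s \right)} = -1 + E + s$ ($w{\left(E,s \right)} = -2 + \left(\left(s + E\right) + 1\right) = -2 + \left(\left(E + s\right) + 1\right) = -2 + \left(1 + E + s\right) = -1 + E + s$)
$x = 137847$
$\frac{465583}{-469868} + \frac{x}{w{\left(339,d \right)}} = \frac{465583}{-469868} + \frac{137847}{-1 + 339 + 197} = 465583 \left(- \frac{1}{469868}\right) + \frac{137847}{535} = - \frac{465583}{469868} + 137847 \cdot \frac{1}{535} = - \frac{465583}{469868} + \frac{137847}{535} = \frac{64520807291}{251379380}$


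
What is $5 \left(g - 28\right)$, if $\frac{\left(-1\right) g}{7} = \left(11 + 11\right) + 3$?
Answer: $-1015$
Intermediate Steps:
$g = -175$ ($g = - 7 \left(\left(11 + 11\right) + 3\right) = - 7 \left(22 + 3\right) = \left(-7\right) 25 = -175$)
$5 \left(g - 28\right) = 5 \left(-175 - 28\right) = 5 \left(-203\right) = -1015$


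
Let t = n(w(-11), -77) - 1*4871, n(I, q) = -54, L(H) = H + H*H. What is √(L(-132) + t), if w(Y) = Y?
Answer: √12367 ≈ 111.21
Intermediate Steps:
L(H) = H + H²
t = -4925 (t = -54 - 1*4871 = -54 - 4871 = -4925)
√(L(-132) + t) = √(-132*(1 - 132) - 4925) = √(-132*(-131) - 4925) = √(17292 - 4925) = √12367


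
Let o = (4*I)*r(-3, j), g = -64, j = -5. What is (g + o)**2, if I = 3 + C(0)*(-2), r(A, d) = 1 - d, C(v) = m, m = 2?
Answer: 7744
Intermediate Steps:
C(v) = 2
I = -1 (I = 3 + 2*(-2) = 3 - 4 = -1)
o = -24 (o = (4*(-1))*(1 - 1*(-5)) = -4*(1 + 5) = -4*6 = -24)
(g + o)**2 = (-64 - 24)**2 = (-88)**2 = 7744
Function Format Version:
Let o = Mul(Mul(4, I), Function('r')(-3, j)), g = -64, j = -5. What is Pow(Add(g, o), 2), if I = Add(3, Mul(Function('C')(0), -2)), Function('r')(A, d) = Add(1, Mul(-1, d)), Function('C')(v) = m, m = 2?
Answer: 7744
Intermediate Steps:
Function('C')(v) = 2
I = -1 (I = Add(3, Mul(2, -2)) = Add(3, -4) = -1)
o = -24 (o = Mul(Mul(4, -1), Add(1, Mul(-1, -5))) = Mul(-4, Add(1, 5)) = Mul(-4, 6) = -24)
Pow(Add(g, o), 2) = Pow(Add(-64, -24), 2) = Pow(-88, 2) = 7744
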